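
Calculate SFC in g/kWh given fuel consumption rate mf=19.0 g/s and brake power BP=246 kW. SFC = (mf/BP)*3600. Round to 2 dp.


SFC = (mf / BP) * 3600
Rate = 19.0 / 246 = 0.077236 g/(s*kW)
SFC = 0.077236 * 3600 = 278.05 g/kWh


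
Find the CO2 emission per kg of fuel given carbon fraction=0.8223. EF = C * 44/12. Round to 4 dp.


EF = C_frac * (M_CO2 / M_C)
EF = 0.8223 * (44/12)
EF = 0.8223 * 3.666667 = 3.0151 kg_CO2/kg_fuel


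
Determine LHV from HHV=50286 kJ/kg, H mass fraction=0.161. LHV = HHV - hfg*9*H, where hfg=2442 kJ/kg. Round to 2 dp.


LHV = HHV - hfg * 9 * H
Water correction = 2442 * 9 * 0.161 = 3538.458 kJ/kg
LHV = 50286 - 3538.458 = 46747.54 kJ/kg


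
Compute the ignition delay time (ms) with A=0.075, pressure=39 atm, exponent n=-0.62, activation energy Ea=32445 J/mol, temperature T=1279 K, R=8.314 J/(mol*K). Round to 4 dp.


tau = A * P^n * exp(Ea/(R*T))
P^n = 39^(-0.62) = 0.10316680
Ea/(R*T) = 32445/(8.314*1279) = 3.051176
exp(Ea/(R*T)) = 21.140184
tau = 0.075 * 0.10316680 * 21.140184 = 0.1636 ms


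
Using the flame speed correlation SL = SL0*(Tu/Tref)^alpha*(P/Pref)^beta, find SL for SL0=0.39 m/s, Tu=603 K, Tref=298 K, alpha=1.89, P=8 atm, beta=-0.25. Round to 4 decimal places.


SL = SL0 * (Tu/Tref)^alpha * (P/Pref)^beta
T ratio = 603/298 = 2.02348993
(T ratio)^alpha = 2.02348993^1.89 = 3.789056
(P/Pref)^beta = 8^(-0.25) = 0.594604
SL = 0.39 * 3.789056 * 0.594604 = 0.8787 m/s


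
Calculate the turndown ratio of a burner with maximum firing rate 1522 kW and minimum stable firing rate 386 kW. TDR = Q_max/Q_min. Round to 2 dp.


TDR = Q_max / Q_min
TDR = 1522 / 386 = 3.94


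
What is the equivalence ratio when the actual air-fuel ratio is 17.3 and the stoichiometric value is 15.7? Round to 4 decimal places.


phi = AFR_stoich / AFR_actual
phi = 15.7 / 17.3 = 0.9075


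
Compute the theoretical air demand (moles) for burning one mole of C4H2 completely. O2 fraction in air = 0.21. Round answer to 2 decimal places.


Balanced combustion: C4H2 + 4.5 O2 -> 4 CO2 + 1 H2O
O2 needed = C + H/4 = 4 + 2/4 = 4.50 moles
Air moles = O2 / 0.21 = 4.50 / 0.21 = 21.43 moles air


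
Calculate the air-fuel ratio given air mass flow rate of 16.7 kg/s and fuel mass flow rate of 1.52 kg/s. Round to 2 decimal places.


AFR = m_air / m_fuel
AFR = 16.7 / 1.52 = 10.99


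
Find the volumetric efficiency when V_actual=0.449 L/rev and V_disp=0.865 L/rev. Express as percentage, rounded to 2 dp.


eta_v = (V_actual / V_disp) * 100
Ratio = 0.449 / 0.865 = 0.5191
eta_v = 0.5191 * 100 = 51.91%


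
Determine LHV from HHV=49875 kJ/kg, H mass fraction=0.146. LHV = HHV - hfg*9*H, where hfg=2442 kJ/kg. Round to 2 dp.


LHV = HHV - hfg * 9 * H
Water correction = 2442 * 9 * 0.146 = 3208.788 kJ/kg
LHV = 49875 - 3208.788 = 46666.21 kJ/kg


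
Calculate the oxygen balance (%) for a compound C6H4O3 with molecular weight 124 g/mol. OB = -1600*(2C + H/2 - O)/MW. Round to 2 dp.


OB = -1600 * (2C + H/2 - O) / MW
Inner = 2*6 + 4/2 - 3 = 11.00
OB = -1600 * 11.00 / 124 = -141.94%


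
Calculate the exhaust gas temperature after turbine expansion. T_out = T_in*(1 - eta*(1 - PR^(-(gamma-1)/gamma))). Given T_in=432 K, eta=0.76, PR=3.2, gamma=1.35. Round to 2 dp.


T_out = T_in * (1 - eta * (1 - PR^(-(gamma-1)/gamma)))
Exponent = -(1.35-1)/1.35 = -0.25925926
PR^exp = 3.2^(-0.25925926) = 0.73966521
Factor = 1 - 0.76*(1 - 0.73966521) = 0.80214556
T_out = 432 * 0.80214556 = 346.53 K


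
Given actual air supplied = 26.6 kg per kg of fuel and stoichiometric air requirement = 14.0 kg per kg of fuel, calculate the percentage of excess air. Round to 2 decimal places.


Excess air = actual - stoichiometric = 26.6 - 14.0 = 12.60 kg/kg fuel
Excess air % = (excess / stoich) * 100 = (12.60 / 14.0) * 100 = 90.00%


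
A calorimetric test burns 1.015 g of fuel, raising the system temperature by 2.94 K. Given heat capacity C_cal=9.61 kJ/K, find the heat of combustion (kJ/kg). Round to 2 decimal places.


Hc = C_cal * delta_T / m_fuel
Q_released = 9.61 * 2.94 = 28.2534 kJ
m_fuel = 1.015 g = 1.015/1000 kg = 0.001015 kg
Hc = 28.2534 / 0.001015 = 27835.86 kJ/kg


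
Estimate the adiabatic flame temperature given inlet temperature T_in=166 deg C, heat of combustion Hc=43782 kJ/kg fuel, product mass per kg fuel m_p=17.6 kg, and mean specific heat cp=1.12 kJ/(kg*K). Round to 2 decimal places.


T_ad = T_in + Hc / (m_p * cp)
Denominator = 17.6 * 1.12 = 19.7120
Temperature rise = 43782 / 19.7120 = 2221.08 K
T_ad = 166 + 2221.08 = 2387.08 deg C


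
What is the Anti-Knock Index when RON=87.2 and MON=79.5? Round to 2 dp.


AKI = (RON + MON) / 2
AKI = (87.2 + 79.5) / 2
AKI = 166.7 / 2 = 83.35


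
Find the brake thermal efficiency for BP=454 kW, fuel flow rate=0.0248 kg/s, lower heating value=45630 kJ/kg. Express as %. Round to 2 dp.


eta_BTE = (BP / (mf * LHV)) * 100
Denominator = 0.0248 * 45630 = 1131.6240 kW
eta_BTE = (454 / 1131.6240) * 100 = 40.12%


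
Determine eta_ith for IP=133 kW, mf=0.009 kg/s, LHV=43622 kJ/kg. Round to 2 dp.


eta_ith = (IP / (mf * LHV)) * 100
Denominator = 0.009 * 43622 = 392.5980 kW
eta_ith = (133 / 392.5980) * 100 = 33.88%


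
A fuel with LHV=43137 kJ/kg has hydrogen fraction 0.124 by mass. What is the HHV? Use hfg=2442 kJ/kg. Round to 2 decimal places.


HHV = LHV + hfg * 9 * H
Water addition = 2442 * 9 * 0.124 = 2725.272 kJ/kg
HHV = 43137 + 2725.272 = 45862.27 kJ/kg


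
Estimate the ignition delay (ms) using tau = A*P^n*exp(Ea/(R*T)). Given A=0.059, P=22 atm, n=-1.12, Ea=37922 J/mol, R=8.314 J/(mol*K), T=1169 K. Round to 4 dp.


tau = A * P^n * exp(Ea/(R*T))
P^n = 22^(-1.12) = 0.03136798
Ea/(R*T) = 37922/(8.314*1169) = 3.901815
exp(Ea/(R*T)) = 49.492209
tau = 0.059 * 0.03136798 * 49.492209 = 0.0916 ms


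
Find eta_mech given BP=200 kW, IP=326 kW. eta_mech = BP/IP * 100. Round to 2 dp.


eta_mech = (BP / IP) * 100
Ratio = 200 / 326 = 0.6135
eta_mech = 0.6135 * 100 = 61.35%


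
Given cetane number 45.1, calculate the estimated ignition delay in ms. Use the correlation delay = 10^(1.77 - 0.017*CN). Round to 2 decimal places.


delay = 10^(1.77 - 0.017*CN)
Exponent = 1.77 - 0.017*45.1 = 1.0033
delay = 10^1.0033 = 10.08 ms


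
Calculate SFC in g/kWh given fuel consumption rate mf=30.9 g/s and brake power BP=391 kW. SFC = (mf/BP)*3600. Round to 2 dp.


SFC = (mf / BP) * 3600
Rate = 30.9 / 391 = 0.079028 g/(s*kW)
SFC = 0.079028 * 3600 = 284.50 g/kWh


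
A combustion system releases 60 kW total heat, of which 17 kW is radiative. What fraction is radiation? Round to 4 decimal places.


f_rad = Q_rad / Q_total
f_rad = 17 / 60 = 0.2833


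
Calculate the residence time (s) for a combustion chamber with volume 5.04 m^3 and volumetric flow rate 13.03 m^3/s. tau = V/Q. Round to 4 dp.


tau = V / Q_flow
tau = 5.04 / 13.03 = 0.3868 s


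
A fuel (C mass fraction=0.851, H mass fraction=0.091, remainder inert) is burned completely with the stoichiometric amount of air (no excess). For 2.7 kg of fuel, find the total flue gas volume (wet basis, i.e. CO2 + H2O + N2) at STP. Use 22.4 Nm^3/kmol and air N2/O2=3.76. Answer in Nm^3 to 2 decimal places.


Per kg fuel: CO2 = (C/12 kmol)*22.4 = (0.851/12)*22.4 = 1.58853 Nm^3
Per kg fuel: H2O = (H/2 kmol)*22.4 = (0.091/2)*22.4 = 1.01920 Nm^3
O2 needed per kg fuel = C/12 + H/4 = 0.851/12 + 0.091/4 = 0.09366667 kmol
Per kg fuel: N2 = O2*3.76*22.4 = 0.09366667*3.76*22.4 = 7.88898 Nm^3
Total per kg = 1.58853 + 1.01920 + 7.88898 = 10.49671 Nm^3
Total = 10.49671 * 2.7 = 28.34 Nm^3


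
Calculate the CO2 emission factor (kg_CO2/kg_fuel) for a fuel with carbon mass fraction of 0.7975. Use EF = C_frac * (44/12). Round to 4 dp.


EF = C_frac * (M_CO2 / M_C)
EF = 0.7975 * (44/12)
EF = 0.7975 * 3.666667 = 2.9242 kg_CO2/kg_fuel


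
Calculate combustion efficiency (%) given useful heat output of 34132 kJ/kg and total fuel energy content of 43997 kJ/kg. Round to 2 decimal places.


Efficiency = (Q_useful / Q_fuel) * 100
Efficiency = (34132 / 43997) * 100
Efficiency = 0.7758 * 100 = 77.58%


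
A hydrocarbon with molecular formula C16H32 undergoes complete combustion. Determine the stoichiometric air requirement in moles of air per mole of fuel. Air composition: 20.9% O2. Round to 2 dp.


Balanced combustion: C16H32 + 24 O2 -> 16 CO2 + 16 H2O
O2 needed = C + H/4 = 16 + 32/4 = 24.00 moles
Air moles = O2 / 0.209 = 24.00 / 0.209 = 114.83 moles air


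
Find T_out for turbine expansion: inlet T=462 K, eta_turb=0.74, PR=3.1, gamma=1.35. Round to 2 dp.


T_out = T_in * (1 - eta * (1 - PR^(-(gamma-1)/gamma)))
Exponent = -(1.35-1)/1.35 = -0.25925926
PR^exp = 3.1^(-0.25925926) = 0.74577862
Factor = 1 - 0.74*(1 - 0.74577862) = 0.81187618
T_out = 462 * 0.81187618 = 375.09 K


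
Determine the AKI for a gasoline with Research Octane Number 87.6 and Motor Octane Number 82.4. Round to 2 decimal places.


AKI = (RON + MON) / 2
AKI = (87.6 + 82.4) / 2
AKI = 170.0 / 2 = 85.00


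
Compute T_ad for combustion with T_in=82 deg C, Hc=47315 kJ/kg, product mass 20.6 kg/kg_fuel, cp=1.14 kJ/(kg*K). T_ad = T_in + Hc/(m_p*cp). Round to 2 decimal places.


T_ad = T_in + Hc / (m_p * cp)
Denominator = 20.6 * 1.14 = 23.4840
Temperature rise = 47315 / 23.4840 = 2014.78 K
T_ad = 82 + 2014.78 = 2096.78 deg C


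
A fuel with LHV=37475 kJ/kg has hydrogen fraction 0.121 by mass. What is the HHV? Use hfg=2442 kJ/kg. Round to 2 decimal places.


HHV = LHV + hfg * 9 * H
Water addition = 2442 * 9 * 0.121 = 2659.338 kJ/kg
HHV = 37475 + 2659.338 = 40134.34 kJ/kg


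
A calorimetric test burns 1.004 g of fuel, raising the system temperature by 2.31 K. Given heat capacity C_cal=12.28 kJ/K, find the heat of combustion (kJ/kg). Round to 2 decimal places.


Hc = C_cal * delta_T / m_fuel
Q_released = 12.28 * 2.31 = 28.3668 kJ
m_fuel = 1.004 g = 1.004/1000 kg = 0.001004 kg
Hc = 28.3668 / 0.001004 = 28253.78 kJ/kg


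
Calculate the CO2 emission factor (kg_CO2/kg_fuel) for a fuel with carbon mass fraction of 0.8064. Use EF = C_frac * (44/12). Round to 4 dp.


EF = C_frac * (M_CO2 / M_C)
EF = 0.8064 * (44/12)
EF = 0.8064 * 3.666667 = 2.9568 kg_CO2/kg_fuel


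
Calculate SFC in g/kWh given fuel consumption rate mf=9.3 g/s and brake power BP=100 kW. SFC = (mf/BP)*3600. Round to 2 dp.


SFC = (mf / BP) * 3600
Rate = 9.3 / 100 = 0.093000 g/(s*kW)
SFC = 0.093000 * 3600 = 334.80 g/kWh


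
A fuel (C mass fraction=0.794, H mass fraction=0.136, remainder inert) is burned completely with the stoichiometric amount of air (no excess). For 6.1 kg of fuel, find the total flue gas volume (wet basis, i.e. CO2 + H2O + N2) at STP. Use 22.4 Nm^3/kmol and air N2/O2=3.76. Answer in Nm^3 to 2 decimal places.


Per kg fuel: CO2 = (C/12 kmol)*22.4 = (0.794/12)*22.4 = 1.48213 Nm^3
Per kg fuel: H2O = (H/2 kmol)*22.4 = (0.136/2)*22.4 = 1.52320 Nm^3
O2 needed per kg fuel = C/12 + H/4 = 0.794/12 + 0.136/4 = 0.10016667 kmol
Per kg fuel: N2 = O2*3.76*22.4 = 0.10016667*3.76*22.4 = 8.43644 Nm^3
Total per kg = 1.48213 + 1.52320 + 8.43644 = 11.44177 Nm^3
Total = 11.44177 * 6.1 = 69.79 Nm^3


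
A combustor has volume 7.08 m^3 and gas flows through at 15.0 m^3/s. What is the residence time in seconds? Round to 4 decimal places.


tau = V / Q_flow
tau = 7.08 / 15.0 = 0.4720 s


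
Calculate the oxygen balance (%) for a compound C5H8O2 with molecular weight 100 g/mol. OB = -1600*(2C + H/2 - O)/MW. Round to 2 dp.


OB = -1600 * (2C + H/2 - O) / MW
Inner = 2*5 + 8/2 - 2 = 12.00
OB = -1600 * 12.00 / 100 = -192.00%


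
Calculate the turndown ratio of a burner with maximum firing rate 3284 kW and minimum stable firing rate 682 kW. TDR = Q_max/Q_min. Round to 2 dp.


TDR = Q_max / Q_min
TDR = 3284 / 682 = 4.82


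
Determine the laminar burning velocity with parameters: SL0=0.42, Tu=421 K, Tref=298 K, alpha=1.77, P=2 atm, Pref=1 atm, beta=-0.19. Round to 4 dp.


SL = SL0 * (Tu/Tref)^alpha * (P/Pref)^beta
T ratio = 421/298 = 1.41275168
(T ratio)^alpha = 1.41275168^1.77 = 1.843387
(P/Pref)^beta = 2^(-0.19) = 0.876606
SL = 0.42 * 1.843387 * 0.876606 = 0.6787 m/s


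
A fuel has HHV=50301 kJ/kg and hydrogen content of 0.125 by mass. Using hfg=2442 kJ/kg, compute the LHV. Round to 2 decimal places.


LHV = HHV - hfg * 9 * H
Water correction = 2442 * 9 * 0.125 = 2747.250 kJ/kg
LHV = 50301 - 2747.250 = 47553.75 kJ/kg


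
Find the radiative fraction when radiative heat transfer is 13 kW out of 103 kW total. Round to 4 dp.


f_rad = Q_rad / Q_total
f_rad = 13 / 103 = 0.1262


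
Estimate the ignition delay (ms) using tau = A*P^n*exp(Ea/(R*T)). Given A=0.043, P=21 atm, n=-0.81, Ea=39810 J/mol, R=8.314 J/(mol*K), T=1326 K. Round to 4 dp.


tau = A * P^n * exp(Ea/(R*T))
P^n = 21^(-0.81) = 0.08491851
Ea/(R*T) = 39810/(8.314*1326) = 3.611093
exp(Ea/(R*T)) = 37.006466
tau = 0.043 * 0.08491851 * 37.006466 = 0.1351 ms


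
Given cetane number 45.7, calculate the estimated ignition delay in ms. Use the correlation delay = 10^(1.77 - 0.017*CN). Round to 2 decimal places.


delay = 10^(1.77 - 0.017*CN)
Exponent = 1.77 - 0.017*45.7 = 0.9931
delay = 10^0.9931 = 9.84 ms


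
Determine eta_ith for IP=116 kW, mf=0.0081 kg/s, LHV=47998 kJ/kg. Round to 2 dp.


eta_ith = (IP / (mf * LHV)) * 100
Denominator = 0.0081 * 47998 = 388.7838 kW
eta_ith = (116 / 388.7838) * 100 = 29.84%


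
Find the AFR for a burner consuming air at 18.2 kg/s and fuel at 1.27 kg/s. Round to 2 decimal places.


AFR = m_air / m_fuel
AFR = 18.2 / 1.27 = 14.33


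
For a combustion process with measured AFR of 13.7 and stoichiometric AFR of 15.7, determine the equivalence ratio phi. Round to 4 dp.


phi = AFR_stoich / AFR_actual
phi = 15.7 / 13.7 = 1.1460


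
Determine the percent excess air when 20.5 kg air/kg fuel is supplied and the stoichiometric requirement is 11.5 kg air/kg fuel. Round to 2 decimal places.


Excess air = actual - stoichiometric = 20.5 - 11.5 = 9.00 kg/kg fuel
Excess air % = (excess / stoich) * 100 = (9.00 / 11.5) * 100 = 78.26%


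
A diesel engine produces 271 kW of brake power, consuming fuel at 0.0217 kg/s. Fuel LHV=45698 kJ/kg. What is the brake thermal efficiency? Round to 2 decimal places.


eta_BTE = (BP / (mf * LHV)) * 100
Denominator = 0.0217 * 45698 = 991.6466 kW
eta_BTE = (271 / 991.6466) * 100 = 27.33%


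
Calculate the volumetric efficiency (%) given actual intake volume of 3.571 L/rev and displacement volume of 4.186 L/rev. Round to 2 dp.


eta_v = (V_actual / V_disp) * 100
Ratio = 3.571 / 4.186 = 0.8531
eta_v = 0.8531 * 100 = 85.31%


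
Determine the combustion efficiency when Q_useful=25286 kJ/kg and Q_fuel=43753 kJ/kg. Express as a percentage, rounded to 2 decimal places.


Efficiency = (Q_useful / Q_fuel) * 100
Efficiency = (25286 / 43753) * 100
Efficiency = 0.5779 * 100 = 57.79%


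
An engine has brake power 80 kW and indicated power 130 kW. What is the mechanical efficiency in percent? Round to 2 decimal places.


eta_mech = (BP / IP) * 100
Ratio = 80 / 130 = 0.6154
eta_mech = 0.6154 * 100 = 61.54%


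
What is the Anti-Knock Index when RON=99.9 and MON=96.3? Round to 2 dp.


AKI = (RON + MON) / 2
AKI = (99.9 + 96.3) / 2
AKI = 196.2 / 2 = 98.10


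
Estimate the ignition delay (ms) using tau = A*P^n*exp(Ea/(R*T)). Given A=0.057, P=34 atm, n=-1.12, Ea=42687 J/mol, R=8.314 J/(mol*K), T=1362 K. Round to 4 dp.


tau = A * P^n * exp(Ea/(R*T))
P^n = 34^(-1.12) = 0.01926387
Ea/(R*T) = 42687/(8.314*1362) = 3.769715
exp(Ea/(R*T)) = 43.367699
tau = 0.057 * 0.01926387 * 43.367699 = 0.0476 ms


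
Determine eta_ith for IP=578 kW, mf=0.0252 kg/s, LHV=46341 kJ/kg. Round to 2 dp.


eta_ith = (IP / (mf * LHV)) * 100
Denominator = 0.0252 * 46341 = 1167.7932 kW
eta_ith = (578 / 1167.7932) * 100 = 49.50%


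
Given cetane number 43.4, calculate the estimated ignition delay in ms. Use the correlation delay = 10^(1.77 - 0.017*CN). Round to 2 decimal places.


delay = 10^(1.77 - 0.017*CN)
Exponent = 1.77 - 0.017*43.4 = 1.0322
delay = 10^1.0322 = 10.77 ms


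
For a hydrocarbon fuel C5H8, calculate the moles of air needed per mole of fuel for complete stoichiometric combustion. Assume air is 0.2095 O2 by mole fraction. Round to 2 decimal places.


Balanced combustion: C5H8 + 7 O2 -> 5 CO2 + 4 H2O
O2 needed = C + H/4 = 5 + 8/4 = 7.00 moles
Air moles = O2 / 0.2095 = 7.00 / 0.2095 = 33.41 moles air


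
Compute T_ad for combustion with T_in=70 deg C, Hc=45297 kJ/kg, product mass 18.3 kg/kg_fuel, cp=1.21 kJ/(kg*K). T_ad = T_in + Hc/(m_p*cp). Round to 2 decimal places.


T_ad = T_in + Hc / (m_p * cp)
Denominator = 18.3 * 1.21 = 22.1430
Temperature rise = 45297 / 22.1430 = 2045.66 K
T_ad = 70 + 2045.66 = 2115.66 deg C


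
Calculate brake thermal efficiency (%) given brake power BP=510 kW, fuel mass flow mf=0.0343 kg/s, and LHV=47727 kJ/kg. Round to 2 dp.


eta_BTE = (BP / (mf * LHV)) * 100
Denominator = 0.0343 * 47727 = 1637.0361 kW
eta_BTE = (510 / 1637.0361) * 100 = 31.15%


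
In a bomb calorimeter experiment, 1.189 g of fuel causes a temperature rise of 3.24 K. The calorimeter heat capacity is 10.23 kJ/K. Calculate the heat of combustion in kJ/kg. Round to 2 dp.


Hc = C_cal * delta_T / m_fuel
Q_released = 10.23 * 3.24 = 33.1452 kJ
m_fuel = 1.189 g = 1.189/1000 kg = 0.001189 kg
Hc = 33.1452 / 0.001189 = 27876.53 kJ/kg


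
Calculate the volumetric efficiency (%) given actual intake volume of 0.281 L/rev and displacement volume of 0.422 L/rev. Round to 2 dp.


eta_v = (V_actual / V_disp) * 100
Ratio = 0.281 / 0.422 = 0.6659
eta_v = 0.6659 * 100 = 66.59%


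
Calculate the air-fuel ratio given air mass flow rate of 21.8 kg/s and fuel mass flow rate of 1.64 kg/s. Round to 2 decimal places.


AFR = m_air / m_fuel
AFR = 21.8 / 1.64 = 13.29


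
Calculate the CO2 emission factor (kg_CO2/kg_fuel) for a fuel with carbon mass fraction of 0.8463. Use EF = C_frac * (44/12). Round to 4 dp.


EF = C_frac * (M_CO2 / M_C)
EF = 0.8463 * (44/12)
EF = 0.8463 * 3.666667 = 3.1031 kg_CO2/kg_fuel


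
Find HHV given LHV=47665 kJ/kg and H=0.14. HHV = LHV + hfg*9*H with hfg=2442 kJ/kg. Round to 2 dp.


HHV = LHV + hfg * 9 * H
Water addition = 2442 * 9 * 0.14 = 3076.920 kJ/kg
HHV = 47665 + 3076.920 = 50741.92 kJ/kg


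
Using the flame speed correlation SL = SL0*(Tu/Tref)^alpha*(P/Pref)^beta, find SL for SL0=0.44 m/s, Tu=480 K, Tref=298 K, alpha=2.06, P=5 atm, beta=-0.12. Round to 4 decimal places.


SL = SL0 * (Tu/Tref)^alpha * (P/Pref)^beta
T ratio = 480/298 = 1.61073826
(T ratio)^alpha = 1.61073826^2.06 = 2.669755
(P/Pref)^beta = 5^(-0.12) = 0.824373
SL = 0.44 * 2.669755 * 0.824373 = 0.9684 m/s


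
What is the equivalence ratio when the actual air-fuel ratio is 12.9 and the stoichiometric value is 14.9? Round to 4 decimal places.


phi = AFR_stoich / AFR_actual
phi = 14.9 / 12.9 = 1.1550


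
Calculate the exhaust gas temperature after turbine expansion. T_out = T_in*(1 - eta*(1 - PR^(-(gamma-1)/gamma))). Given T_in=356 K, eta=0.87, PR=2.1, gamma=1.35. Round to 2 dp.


T_out = T_in * (1 - eta * (1 - PR^(-(gamma-1)/gamma)))
Exponent = -(1.35-1)/1.35 = -0.25925926
PR^exp = 2.1^(-0.25925926) = 0.82501466
Factor = 1 - 0.87*(1 - 0.82501466) = 0.84776275
T_out = 356 * 0.84776275 = 301.80 K


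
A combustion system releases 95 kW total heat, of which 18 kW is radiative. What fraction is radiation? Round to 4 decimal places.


f_rad = Q_rad / Q_total
f_rad = 18 / 95 = 0.1895


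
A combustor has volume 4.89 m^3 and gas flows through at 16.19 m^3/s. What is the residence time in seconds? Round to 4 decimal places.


tau = V / Q_flow
tau = 4.89 / 16.19 = 0.3020 s


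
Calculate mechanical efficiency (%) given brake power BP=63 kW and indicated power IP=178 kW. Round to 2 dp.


eta_mech = (BP / IP) * 100
Ratio = 63 / 178 = 0.3539
eta_mech = 0.3539 * 100 = 35.39%


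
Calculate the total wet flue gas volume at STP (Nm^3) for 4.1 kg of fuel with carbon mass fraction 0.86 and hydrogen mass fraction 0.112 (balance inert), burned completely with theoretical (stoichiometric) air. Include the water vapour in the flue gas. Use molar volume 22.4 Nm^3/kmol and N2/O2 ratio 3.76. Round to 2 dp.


Per kg fuel: CO2 = (C/12 kmol)*22.4 = (0.86/12)*22.4 = 1.60533 Nm^3
Per kg fuel: H2O = (H/2 kmol)*22.4 = (0.112/2)*22.4 = 1.25440 Nm^3
O2 needed per kg fuel = C/12 + H/4 = 0.86/12 + 0.112/4 = 0.09966667 kmol
Per kg fuel: N2 = O2*3.76*22.4 = 0.09966667*3.76*22.4 = 8.39433 Nm^3
Total per kg = 1.60533 + 1.25440 + 8.39433 = 11.25406 Nm^3
Total = 11.25406 * 4.1 = 46.14 Nm^3


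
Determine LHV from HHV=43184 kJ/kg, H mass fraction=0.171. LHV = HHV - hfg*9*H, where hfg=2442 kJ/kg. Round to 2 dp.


LHV = HHV - hfg * 9 * H
Water correction = 2442 * 9 * 0.171 = 3758.238 kJ/kg
LHV = 43184 - 3758.238 = 39425.76 kJ/kg


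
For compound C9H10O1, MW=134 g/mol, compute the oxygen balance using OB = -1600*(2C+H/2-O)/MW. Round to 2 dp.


OB = -1600 * (2C + H/2 - O) / MW
Inner = 2*9 + 10/2 - 1 = 22.00
OB = -1600 * 22.00 / 134 = -262.69%


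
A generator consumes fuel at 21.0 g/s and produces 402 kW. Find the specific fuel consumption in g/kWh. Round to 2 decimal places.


SFC = (mf / BP) * 3600
Rate = 21.0 / 402 = 0.052239 g/(s*kW)
SFC = 0.052239 * 3600 = 188.06 g/kWh


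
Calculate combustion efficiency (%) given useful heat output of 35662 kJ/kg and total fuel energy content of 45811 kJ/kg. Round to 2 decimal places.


Efficiency = (Q_useful / Q_fuel) * 100
Efficiency = (35662 / 45811) * 100
Efficiency = 0.7785 * 100 = 77.85%


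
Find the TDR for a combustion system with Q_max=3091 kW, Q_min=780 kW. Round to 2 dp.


TDR = Q_max / Q_min
TDR = 3091 / 780 = 3.96


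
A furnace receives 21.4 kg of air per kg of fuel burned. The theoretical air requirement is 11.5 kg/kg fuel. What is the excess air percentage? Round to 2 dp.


Excess air = actual - stoichiometric = 21.4 - 11.5 = 9.90 kg/kg fuel
Excess air % = (excess / stoich) * 100 = (9.90 / 11.5) * 100 = 86.09%


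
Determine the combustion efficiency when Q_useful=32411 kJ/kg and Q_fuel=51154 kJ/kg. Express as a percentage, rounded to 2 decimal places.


Efficiency = (Q_useful / Q_fuel) * 100
Efficiency = (32411 / 51154) * 100
Efficiency = 0.6336 * 100 = 63.36%


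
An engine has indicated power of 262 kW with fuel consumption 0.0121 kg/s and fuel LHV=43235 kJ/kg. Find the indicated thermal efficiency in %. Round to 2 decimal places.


eta_ith = (IP / (mf * LHV)) * 100
Denominator = 0.0121 * 43235 = 523.1435 kW
eta_ith = (262 / 523.1435) * 100 = 50.08%


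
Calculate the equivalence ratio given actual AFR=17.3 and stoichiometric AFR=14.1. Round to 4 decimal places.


phi = AFR_stoich / AFR_actual
phi = 14.1 / 17.3 = 0.8150


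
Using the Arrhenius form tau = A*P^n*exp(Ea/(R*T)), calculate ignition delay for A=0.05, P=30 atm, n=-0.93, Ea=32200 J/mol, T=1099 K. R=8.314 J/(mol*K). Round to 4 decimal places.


tau = A * P^n * exp(Ea/(R*T))
P^n = 30^(-0.93) = 0.04229385
Ea/(R*T) = 32200/(8.314*1099) = 3.524099
exp(Ea/(R*T)) = 33.923211
tau = 0.05 * 0.04229385 * 33.923211 = 0.0717 ms


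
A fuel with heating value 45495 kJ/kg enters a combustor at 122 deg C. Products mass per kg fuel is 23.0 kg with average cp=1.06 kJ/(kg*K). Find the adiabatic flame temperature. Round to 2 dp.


T_ad = T_in + Hc / (m_p * cp)
Denominator = 23.0 * 1.06 = 24.3800
Temperature rise = 45495 / 24.3800 = 1866.08 K
T_ad = 122 + 1866.08 = 1988.08 deg C


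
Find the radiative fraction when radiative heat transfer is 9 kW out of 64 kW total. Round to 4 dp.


f_rad = Q_rad / Q_total
f_rad = 9 / 64 = 0.1406


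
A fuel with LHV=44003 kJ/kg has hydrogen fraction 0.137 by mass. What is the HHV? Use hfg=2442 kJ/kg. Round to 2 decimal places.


HHV = LHV + hfg * 9 * H
Water addition = 2442 * 9 * 0.137 = 3010.986 kJ/kg
HHV = 44003 + 3010.986 = 47013.99 kJ/kg


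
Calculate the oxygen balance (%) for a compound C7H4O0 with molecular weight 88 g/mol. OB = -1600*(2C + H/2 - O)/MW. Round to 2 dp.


OB = -1600 * (2C + H/2 - O) / MW
Inner = 2*7 + 4/2 - 0 = 16.00
OB = -1600 * 16.00 / 88 = -290.91%


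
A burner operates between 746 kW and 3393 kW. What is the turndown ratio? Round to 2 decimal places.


TDR = Q_max / Q_min
TDR = 3393 / 746 = 4.55


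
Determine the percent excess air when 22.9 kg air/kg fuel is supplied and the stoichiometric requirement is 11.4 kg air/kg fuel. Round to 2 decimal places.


Excess air = actual - stoichiometric = 22.9 - 11.4 = 11.50 kg/kg fuel
Excess air % = (excess / stoich) * 100 = (11.50 / 11.4) * 100 = 100.88%


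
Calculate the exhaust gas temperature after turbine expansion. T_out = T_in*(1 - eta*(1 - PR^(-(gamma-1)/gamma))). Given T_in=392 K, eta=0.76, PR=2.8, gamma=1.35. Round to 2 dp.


T_out = T_in * (1 - eta * (1 - PR^(-(gamma-1)/gamma)))
Exponent = -(1.35-1)/1.35 = -0.25925926
PR^exp = 2.8^(-0.25925926) = 0.76572026
Factor = 1 - 0.76*(1 - 0.76572026) = 0.82194740
T_out = 392 * 0.82194740 = 322.20 K


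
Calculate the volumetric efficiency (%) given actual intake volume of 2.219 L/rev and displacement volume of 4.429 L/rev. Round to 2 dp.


eta_v = (V_actual / V_disp) * 100
Ratio = 2.219 / 4.429 = 0.5010
eta_v = 0.5010 * 100 = 50.10%


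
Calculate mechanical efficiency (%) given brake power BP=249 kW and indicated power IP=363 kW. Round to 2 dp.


eta_mech = (BP / IP) * 100
Ratio = 249 / 363 = 0.6860
eta_mech = 0.6860 * 100 = 68.60%


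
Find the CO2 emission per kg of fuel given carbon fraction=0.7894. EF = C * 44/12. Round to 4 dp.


EF = C_frac * (M_CO2 / M_C)
EF = 0.7894 * (44/12)
EF = 0.7894 * 3.666667 = 2.8945 kg_CO2/kg_fuel


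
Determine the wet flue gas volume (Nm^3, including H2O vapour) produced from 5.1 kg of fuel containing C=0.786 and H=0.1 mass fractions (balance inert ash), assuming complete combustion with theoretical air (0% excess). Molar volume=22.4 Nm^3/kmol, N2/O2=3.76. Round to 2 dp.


Per kg fuel: CO2 = (C/12 kmol)*22.4 = (0.786/12)*22.4 = 1.46720 Nm^3
Per kg fuel: H2O = (H/2 kmol)*22.4 = (0.1/2)*22.4 = 1.12000 Nm^3
O2 needed per kg fuel = C/12 + H/4 = 0.786/12 + 0.1/4 = 0.09050000 kmol
Per kg fuel: N2 = O2*3.76*22.4 = 0.09050000*3.76*22.4 = 7.62227 Nm^3
Total per kg = 1.46720 + 1.12000 + 7.62227 = 10.20947 Nm^3
Total = 10.20947 * 5.1 = 52.07 Nm^3


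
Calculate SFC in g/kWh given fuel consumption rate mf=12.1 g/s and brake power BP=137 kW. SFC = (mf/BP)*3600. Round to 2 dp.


SFC = (mf / BP) * 3600
Rate = 12.1 / 137 = 0.088321 g/(s*kW)
SFC = 0.088321 * 3600 = 317.96 g/kWh


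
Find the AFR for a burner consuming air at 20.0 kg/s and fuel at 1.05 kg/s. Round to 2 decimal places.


AFR = m_air / m_fuel
AFR = 20.0 / 1.05 = 19.05


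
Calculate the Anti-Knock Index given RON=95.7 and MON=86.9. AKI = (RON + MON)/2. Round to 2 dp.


AKI = (RON + MON) / 2
AKI = (95.7 + 86.9) / 2
AKI = 182.6 / 2 = 91.30


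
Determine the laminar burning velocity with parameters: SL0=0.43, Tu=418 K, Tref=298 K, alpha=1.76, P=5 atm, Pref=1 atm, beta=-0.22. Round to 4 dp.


SL = SL0 * (Tu/Tref)^alpha * (P/Pref)^beta
T ratio = 418/298 = 1.40268456
(T ratio)^alpha = 1.40268456^1.76 = 1.814052
(P/Pref)^beta = 5^(-0.22) = 0.701821
SL = 0.43 * 1.814052 * 0.701821 = 0.5475 m/s


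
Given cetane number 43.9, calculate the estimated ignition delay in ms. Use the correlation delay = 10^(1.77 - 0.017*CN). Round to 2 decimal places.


delay = 10^(1.77 - 0.017*CN)
Exponent = 1.77 - 0.017*43.9 = 1.0237
delay = 10^1.0237 = 10.56 ms


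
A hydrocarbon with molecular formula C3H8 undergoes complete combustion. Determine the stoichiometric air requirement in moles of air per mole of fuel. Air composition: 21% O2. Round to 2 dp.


Balanced combustion: C3H8 + 5 O2 -> 3 CO2 + 4 H2O
O2 needed = C + H/4 = 3 + 8/4 = 5.00 moles
Air moles = O2 / 0.21 = 5.00 / 0.21 = 23.81 moles air


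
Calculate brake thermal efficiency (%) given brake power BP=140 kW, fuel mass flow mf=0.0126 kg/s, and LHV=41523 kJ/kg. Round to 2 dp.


eta_BTE = (BP / (mf * LHV)) * 100
Denominator = 0.0126 * 41523 = 523.1898 kW
eta_BTE = (140 / 523.1898) * 100 = 26.76%


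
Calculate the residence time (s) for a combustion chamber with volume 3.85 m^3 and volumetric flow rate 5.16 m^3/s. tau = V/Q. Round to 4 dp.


tau = V / Q_flow
tau = 3.85 / 5.16 = 0.7461 s


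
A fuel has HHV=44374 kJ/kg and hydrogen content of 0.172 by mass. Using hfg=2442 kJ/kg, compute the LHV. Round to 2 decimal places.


LHV = HHV - hfg * 9 * H
Water correction = 2442 * 9 * 0.172 = 3780.216 kJ/kg
LHV = 44374 - 3780.216 = 40593.78 kJ/kg


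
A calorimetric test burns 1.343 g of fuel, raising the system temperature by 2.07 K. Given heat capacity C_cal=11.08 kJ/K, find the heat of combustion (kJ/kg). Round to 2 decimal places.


Hc = C_cal * delta_T / m_fuel
Q_released = 11.08 * 2.07 = 22.9356 kJ
m_fuel = 1.343 g = 1.343/1000 kg = 0.001343 kg
Hc = 22.9356 / 0.001343 = 17077.89 kJ/kg


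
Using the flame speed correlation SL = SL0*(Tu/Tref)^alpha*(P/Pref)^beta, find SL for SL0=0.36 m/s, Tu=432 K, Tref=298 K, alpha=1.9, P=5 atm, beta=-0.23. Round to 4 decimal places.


SL = SL0 * (Tu/Tref)^alpha * (P/Pref)^beta
T ratio = 432/298 = 1.44966443
(T ratio)^alpha = 1.44966443^1.9 = 2.024922
(P/Pref)^beta = 5^(-0.23) = 0.690616
SL = 0.36 * 2.024922 * 0.690616 = 0.5034 m/s


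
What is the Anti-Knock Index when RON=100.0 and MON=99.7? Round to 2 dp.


AKI = (RON + MON) / 2
AKI = (100.0 + 99.7) / 2
AKI = 199.7 / 2 = 99.85


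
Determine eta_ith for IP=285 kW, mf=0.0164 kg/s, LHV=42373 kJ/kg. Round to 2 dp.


eta_ith = (IP / (mf * LHV)) * 100
Denominator = 0.0164 * 42373 = 694.9172 kW
eta_ith = (285 / 694.9172) * 100 = 41.01%


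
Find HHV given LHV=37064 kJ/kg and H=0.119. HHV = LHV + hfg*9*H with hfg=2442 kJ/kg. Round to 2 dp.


HHV = LHV + hfg * 9 * H
Water addition = 2442 * 9 * 0.119 = 2615.382 kJ/kg
HHV = 37064 + 2615.382 = 39679.38 kJ/kg


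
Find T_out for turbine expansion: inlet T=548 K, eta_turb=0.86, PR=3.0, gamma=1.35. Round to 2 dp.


T_out = T_in * (1 - eta * (1 - PR^(-(gamma-1)/gamma)))
Exponent = -(1.35-1)/1.35 = -0.25925926
PR^exp = 3.0^(-0.25925926) = 0.75214556
Factor = 1 - 0.86*(1 - 0.75214556) = 0.78684518
T_out = 548 * 0.78684518 = 431.19 K


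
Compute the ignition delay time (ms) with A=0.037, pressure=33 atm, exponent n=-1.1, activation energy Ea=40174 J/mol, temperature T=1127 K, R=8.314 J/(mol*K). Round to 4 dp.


tau = A * P^n * exp(Ea/(R*T))
P^n = 33^(-1.1) = 0.02136164
Ea/(R*T) = 40174/(8.314*1127) = 4.287569
exp(Ea/(R*T)) = 72.789315
tau = 0.037 * 0.02136164 * 72.789315 = 0.0575 ms


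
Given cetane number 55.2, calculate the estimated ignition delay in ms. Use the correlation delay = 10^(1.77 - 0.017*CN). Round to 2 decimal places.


delay = 10^(1.77 - 0.017*CN)
Exponent = 1.77 - 0.017*55.2 = 0.8316
delay = 10^0.8316 = 6.79 ms


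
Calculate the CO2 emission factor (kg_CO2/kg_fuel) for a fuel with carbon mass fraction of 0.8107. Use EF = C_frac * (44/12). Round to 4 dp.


EF = C_frac * (M_CO2 / M_C)
EF = 0.8107 * (44/12)
EF = 0.8107 * 3.666667 = 2.9726 kg_CO2/kg_fuel


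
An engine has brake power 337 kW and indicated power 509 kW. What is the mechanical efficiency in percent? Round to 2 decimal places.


eta_mech = (BP / IP) * 100
Ratio = 337 / 509 = 0.6621
eta_mech = 0.6621 * 100 = 66.21%


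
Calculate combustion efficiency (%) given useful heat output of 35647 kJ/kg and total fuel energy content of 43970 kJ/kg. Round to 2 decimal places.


Efficiency = (Q_useful / Q_fuel) * 100
Efficiency = (35647 / 43970) * 100
Efficiency = 0.8107 * 100 = 81.07%


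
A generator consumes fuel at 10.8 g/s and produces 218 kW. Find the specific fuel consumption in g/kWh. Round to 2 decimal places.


SFC = (mf / BP) * 3600
Rate = 10.8 / 218 = 0.049541 g/(s*kW)
SFC = 0.049541 * 3600 = 178.35 g/kWh


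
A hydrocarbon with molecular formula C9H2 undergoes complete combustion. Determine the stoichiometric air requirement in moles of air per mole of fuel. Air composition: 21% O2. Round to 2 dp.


Balanced combustion: C9H2 + 9.5 O2 -> 9 CO2 + 1 H2O
O2 needed = C + H/4 = 9 + 2/4 = 9.50 moles
Air moles = O2 / 0.21 = 9.50 / 0.21 = 45.24 moles air


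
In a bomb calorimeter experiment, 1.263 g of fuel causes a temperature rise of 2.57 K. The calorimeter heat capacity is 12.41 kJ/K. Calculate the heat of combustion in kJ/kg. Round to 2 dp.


Hc = C_cal * delta_T / m_fuel
Q_released = 12.41 * 2.57 = 31.8937 kJ
m_fuel = 1.263 g = 1.263/1000 kg = 0.001263 kg
Hc = 31.8937 / 0.001263 = 25252.34 kJ/kg


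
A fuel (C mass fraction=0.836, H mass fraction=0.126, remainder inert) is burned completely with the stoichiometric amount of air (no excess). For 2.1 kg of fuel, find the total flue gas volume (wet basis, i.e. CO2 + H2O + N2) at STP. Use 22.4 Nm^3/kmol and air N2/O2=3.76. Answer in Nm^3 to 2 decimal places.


Per kg fuel: CO2 = (C/12 kmol)*22.4 = (0.836/12)*22.4 = 1.56053 Nm^3
Per kg fuel: H2O = (H/2 kmol)*22.4 = (0.126/2)*22.4 = 1.41120 Nm^3
O2 needed per kg fuel = C/12 + H/4 = 0.836/12 + 0.126/4 = 0.10116667 kmol
Per kg fuel: N2 = O2*3.76*22.4 = 0.10116667*3.76*22.4 = 8.52066 Nm^3
Total per kg = 1.56053 + 1.41120 + 8.52066 = 11.49239 Nm^3
Total = 11.49239 * 2.1 = 24.13 Nm^3


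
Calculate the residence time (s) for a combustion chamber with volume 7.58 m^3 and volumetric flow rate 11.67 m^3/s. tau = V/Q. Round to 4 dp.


tau = V / Q_flow
tau = 7.58 / 11.67 = 0.6495 s


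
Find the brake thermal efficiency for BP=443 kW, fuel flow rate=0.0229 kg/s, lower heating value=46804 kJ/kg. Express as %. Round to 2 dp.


eta_BTE = (BP / (mf * LHV)) * 100
Denominator = 0.0229 * 46804 = 1071.8116 kW
eta_BTE = (443 / 1071.8116) * 100 = 41.33%


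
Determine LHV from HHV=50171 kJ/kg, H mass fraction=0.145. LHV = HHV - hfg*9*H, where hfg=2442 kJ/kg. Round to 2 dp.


LHV = HHV - hfg * 9 * H
Water correction = 2442 * 9 * 0.145 = 3186.810 kJ/kg
LHV = 50171 - 3186.810 = 46984.19 kJ/kg


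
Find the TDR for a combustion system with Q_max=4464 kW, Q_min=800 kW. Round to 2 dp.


TDR = Q_max / Q_min
TDR = 4464 / 800 = 5.58


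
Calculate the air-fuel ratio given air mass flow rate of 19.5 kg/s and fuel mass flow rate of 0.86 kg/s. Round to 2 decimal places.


AFR = m_air / m_fuel
AFR = 19.5 / 0.86 = 22.67


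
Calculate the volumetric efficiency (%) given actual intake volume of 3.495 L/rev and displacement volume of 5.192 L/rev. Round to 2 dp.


eta_v = (V_actual / V_disp) * 100
Ratio = 3.495 / 5.192 = 0.6732
eta_v = 0.6732 * 100 = 67.32%


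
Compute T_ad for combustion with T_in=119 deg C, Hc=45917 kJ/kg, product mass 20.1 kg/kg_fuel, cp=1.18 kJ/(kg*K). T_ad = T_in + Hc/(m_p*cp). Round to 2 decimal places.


T_ad = T_in + Hc / (m_p * cp)
Denominator = 20.1 * 1.18 = 23.7180
Temperature rise = 45917 / 23.7180 = 1935.96 K
T_ad = 119 + 1935.96 = 2054.96 deg C


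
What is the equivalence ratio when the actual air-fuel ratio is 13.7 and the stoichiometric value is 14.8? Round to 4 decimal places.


phi = AFR_stoich / AFR_actual
phi = 14.8 / 13.7 = 1.0803


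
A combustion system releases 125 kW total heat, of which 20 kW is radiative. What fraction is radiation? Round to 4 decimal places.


f_rad = Q_rad / Q_total
f_rad = 20 / 125 = 0.1600


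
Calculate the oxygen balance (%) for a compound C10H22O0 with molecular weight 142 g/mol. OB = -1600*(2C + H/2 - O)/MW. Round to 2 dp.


OB = -1600 * (2C + H/2 - O) / MW
Inner = 2*10 + 22/2 - 0 = 31.00
OB = -1600 * 31.00 / 142 = -349.30%


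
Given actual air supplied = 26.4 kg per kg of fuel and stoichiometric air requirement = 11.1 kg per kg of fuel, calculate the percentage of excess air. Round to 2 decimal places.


Excess air = actual - stoichiometric = 26.4 - 11.1 = 15.30 kg/kg fuel
Excess air % = (excess / stoich) * 100 = (15.30 / 11.1) * 100 = 137.84%


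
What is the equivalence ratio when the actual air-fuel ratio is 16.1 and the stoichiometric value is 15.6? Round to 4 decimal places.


phi = AFR_stoich / AFR_actual
phi = 15.6 / 16.1 = 0.9689


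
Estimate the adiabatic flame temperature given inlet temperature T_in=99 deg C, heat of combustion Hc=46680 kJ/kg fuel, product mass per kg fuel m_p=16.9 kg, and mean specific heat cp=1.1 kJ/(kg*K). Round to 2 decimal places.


T_ad = T_in + Hc / (m_p * cp)
Denominator = 16.9 * 1.1 = 18.5900
Temperature rise = 46680 / 18.5900 = 2511.03 K
T_ad = 99 + 2511.03 = 2610.03 deg C


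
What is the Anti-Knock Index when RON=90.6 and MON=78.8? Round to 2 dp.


AKI = (RON + MON) / 2
AKI = (90.6 + 78.8) / 2
AKI = 169.4 / 2 = 84.70


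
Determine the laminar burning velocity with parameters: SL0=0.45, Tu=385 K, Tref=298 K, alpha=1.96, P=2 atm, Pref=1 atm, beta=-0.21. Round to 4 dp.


SL = SL0 * (Tu/Tref)^alpha * (P/Pref)^beta
T ratio = 385/298 = 1.29194631
(T ratio)^alpha = 1.29194631^1.96 = 1.652111
(P/Pref)^beta = 2^(-0.21) = 0.864537
SL = 0.45 * 1.652111 * 0.864537 = 0.6427 m/s


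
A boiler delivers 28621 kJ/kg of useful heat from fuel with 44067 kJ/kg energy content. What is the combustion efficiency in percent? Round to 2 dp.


Efficiency = (Q_useful / Q_fuel) * 100
Efficiency = (28621 / 44067) * 100
Efficiency = 0.6495 * 100 = 64.95%


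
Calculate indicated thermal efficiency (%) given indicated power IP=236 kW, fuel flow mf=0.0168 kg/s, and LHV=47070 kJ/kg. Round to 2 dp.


eta_ith = (IP / (mf * LHV)) * 100
Denominator = 0.0168 * 47070 = 790.7760 kW
eta_ith = (236 / 790.7760) * 100 = 29.84%


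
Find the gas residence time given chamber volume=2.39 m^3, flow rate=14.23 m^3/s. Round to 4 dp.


tau = V / Q_flow
tau = 2.39 / 14.23 = 0.1680 s


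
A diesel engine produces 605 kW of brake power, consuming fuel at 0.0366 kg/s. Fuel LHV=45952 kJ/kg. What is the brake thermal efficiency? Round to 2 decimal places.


eta_BTE = (BP / (mf * LHV)) * 100
Denominator = 0.0366 * 45952 = 1681.8432 kW
eta_BTE = (605 / 1681.8432) * 100 = 35.97%


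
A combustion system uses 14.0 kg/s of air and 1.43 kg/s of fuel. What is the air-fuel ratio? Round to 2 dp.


AFR = m_air / m_fuel
AFR = 14.0 / 1.43 = 9.79


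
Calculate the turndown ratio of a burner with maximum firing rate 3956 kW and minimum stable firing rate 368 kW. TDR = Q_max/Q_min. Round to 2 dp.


TDR = Q_max / Q_min
TDR = 3956 / 368 = 10.75


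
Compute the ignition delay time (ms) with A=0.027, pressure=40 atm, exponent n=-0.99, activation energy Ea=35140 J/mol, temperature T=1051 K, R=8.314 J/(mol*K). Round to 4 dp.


tau = A * P^n * exp(Ea/(R*T))
P^n = 40^(-0.99) = 0.02593944
Ea/(R*T) = 35140/(8.314*1051) = 4.021509
exp(Ea/(R*T)) = 55.785210
tau = 0.027 * 0.02593944 * 55.785210 = 0.0391 ms


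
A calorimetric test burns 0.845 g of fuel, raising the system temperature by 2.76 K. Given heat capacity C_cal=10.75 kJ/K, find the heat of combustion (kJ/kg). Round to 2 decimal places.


Hc = C_cal * delta_T / m_fuel
Q_released = 10.75 * 2.76 = 29.6700 kJ
m_fuel = 0.845 g = 0.845/1000 kg = 0.000845 kg
Hc = 29.6700 / 0.000845 = 35112.43 kJ/kg


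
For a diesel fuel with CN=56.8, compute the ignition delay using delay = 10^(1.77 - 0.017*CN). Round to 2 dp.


delay = 10^(1.77 - 0.017*CN)
Exponent = 1.77 - 0.017*56.8 = 0.8044
delay = 10^0.8044 = 6.37 ms


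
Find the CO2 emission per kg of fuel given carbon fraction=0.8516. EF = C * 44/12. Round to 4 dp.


EF = C_frac * (M_CO2 / M_C)
EF = 0.8516 * (44/12)
EF = 0.8516 * 3.666667 = 3.1225 kg_CO2/kg_fuel


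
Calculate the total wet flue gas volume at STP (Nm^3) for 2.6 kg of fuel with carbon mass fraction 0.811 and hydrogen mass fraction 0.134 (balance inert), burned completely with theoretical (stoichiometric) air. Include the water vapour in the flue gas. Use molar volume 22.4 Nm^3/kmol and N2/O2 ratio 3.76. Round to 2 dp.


Per kg fuel: CO2 = (C/12 kmol)*22.4 = (0.811/12)*22.4 = 1.51387 Nm^3
Per kg fuel: H2O = (H/2 kmol)*22.4 = (0.134/2)*22.4 = 1.50080 Nm^3
O2 needed per kg fuel = C/12 + H/4 = 0.811/12 + 0.134/4 = 0.10108333 kmol
Per kg fuel: N2 = O2*3.76*22.4 = 0.10108333*3.76*22.4 = 8.51364 Nm^3
Total per kg = 1.51387 + 1.50080 + 8.51364 = 11.52831 Nm^3
Total = 11.52831 * 2.6 = 29.97 Nm^3
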